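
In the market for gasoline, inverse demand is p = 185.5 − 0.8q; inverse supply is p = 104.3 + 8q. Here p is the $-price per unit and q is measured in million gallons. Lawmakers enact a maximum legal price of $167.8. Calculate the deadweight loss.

Competitive equilibrium: 185.5 − 0.8q = 104.3 + 8q → q* = 9.2273, p* = 178.1182.
At the ceiling p = 167.8, quantity supplied = (167.8 − 104.3)/8 = 7.9375.
Willingness to pay at q' = 7.9375: 185.5 − 0.8·7.9375 = 179.15.
Δq = 9.2273 − 7.9375 = 1.2898; wedge = 179.15 − 167.8 = 11.35.
DWL = ½ × 1.2898 × 11.35 = $7.32 million.

$7.32 million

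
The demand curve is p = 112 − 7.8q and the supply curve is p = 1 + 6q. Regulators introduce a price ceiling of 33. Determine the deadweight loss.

50.68

Competitive equilibrium: 112 − 7.8q = 1 + 6q → q* = 8.0435, p* = 49.2609.
At the ceiling p = 33, quantity supplied = (33 − 1)/6 = 5.3333.
Willingness to pay at q' = 5.3333: 112 − 7.8·5.3333 = 70.4003.
Δq = 8.0435 − 5.3333 = 2.7102; wedge = 70.4003 − 33 = 37.4003.
The triangle = ½ × 2.7102 × 37.4003 = 50.68.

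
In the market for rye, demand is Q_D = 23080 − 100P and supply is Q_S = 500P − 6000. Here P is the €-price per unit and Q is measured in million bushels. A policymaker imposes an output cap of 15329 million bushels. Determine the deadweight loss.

In inverse form: demand P = 230.8 − 0.01Q, supply P = 12 + 0.002Q.
Competitive equilibrium: 230.8 − 0.01Q = 12 + 0.002Q → Q* = 18233.3333, P* = 48.4667.
At Q = 15329: demand price = 230.8 − 0.01·15329 = 77.51; supply price = 12 + 0.002·15329 = 42.658.
ΔQ = 18233.3333 − 15329 = 2904.3333; wedge = 77.51 − 42.658 = 34.852.
DWL = ½ × 2904.3333 × 34.852 = €50610.91 million.

€50610.91 million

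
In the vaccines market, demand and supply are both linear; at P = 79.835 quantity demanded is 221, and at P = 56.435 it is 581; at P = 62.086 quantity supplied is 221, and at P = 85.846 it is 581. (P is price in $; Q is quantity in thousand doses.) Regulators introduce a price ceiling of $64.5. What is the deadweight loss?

$640.83 thousand

Demand slope = (56.435 − 79.835)/(581 − 221) = −0.065, so P = 94.2 − 0.065Q.
Supply slope = (85.846 − 62.086)/(581 − 221) = 0.066, so P = 47.5 + 0.066Q.
Competitive equilibrium: 94.2 − 0.065Q = 47.5 + 0.066Q → Q* = 356.4885496, P* = 71.0282443.
At the ceiling P = 64.5, quantity supplied = (64.5 − 47.5)/0.066 = 257.5757576.
Willingness to pay at Q' = 257.5757576: 94.2 − 0.065·257.5757576 = 77.4575758.
ΔQ = 356.4885496 − 257.5757576 = 98.912792; wedge = 77.4575758 − 64.5 = 12.9575758.
Welfare loss = ½ × 98.912792 × 12.9575758 = $640.83 thousand.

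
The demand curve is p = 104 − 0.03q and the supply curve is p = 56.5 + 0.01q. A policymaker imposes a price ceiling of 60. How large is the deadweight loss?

14028.125

Competitive equilibrium: 104 − 0.03q = 56.5 + 0.01q → q* = 1187.5, p* = 68.375.
At the ceiling p = 60, quantity supplied = (60 − 56.5)/0.01 = 350.
Willingness to pay at q' = 350: 104 − 0.03·350 = 93.5.
Δq = 1187.5 − 350 = 837.5; wedge = 93.5 − 60 = 33.5.
Welfare loss = ½ × 837.5 × 33.5 = 14028.125.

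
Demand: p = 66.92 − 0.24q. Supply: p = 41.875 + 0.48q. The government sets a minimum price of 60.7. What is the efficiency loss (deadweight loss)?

Competitive equilibrium: 66.92 − 0.24q = 41.875 + 0.48q → q* = 34.7847, p* = 58.5717.
At the floor p = 60.7, quantity demanded = (66.92 − 60.7)/0.24 = 25.9167.
Sellers' marginal cost at q' = 25.9167: 41.875 + 0.48·25.9167 = 54.315.
Δq = 34.7847 − 25.9167 = 8.868; wedge = 60.7 − 54.315 = 6.385.
Deadweight loss = ½ × 8.868 × 6.385 = 28.31.

28.31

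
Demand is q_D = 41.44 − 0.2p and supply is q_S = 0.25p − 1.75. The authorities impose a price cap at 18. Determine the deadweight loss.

In inverse form: demand p = 207.2 − 5q, supply p = 7 + 4q.
Competitive equilibrium: 207.2 − 5q = 7 + 4q → q* = 22.2444, p* = 95.9778.
At the ceiling p = 18, quantity supplied = (18 − 7)/4 = 2.75.
Willingness to pay at q' = 2.75: 207.2 − 5·2.75 = 193.45.
Δq = 22.2444 − 2.75 = 19.4944; wedge = 193.45 − 18 = 175.45.
Deadweight loss = ½ × 19.4944 × 175.45 = 1710.15.

1710.15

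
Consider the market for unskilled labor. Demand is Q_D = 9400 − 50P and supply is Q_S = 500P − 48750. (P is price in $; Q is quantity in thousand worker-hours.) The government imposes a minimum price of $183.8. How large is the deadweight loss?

$167622.15 thousand

In inverse form: demand P = 188 − 0.02Q, supply P = 97.5 + 0.002Q.
Competitive equilibrium: 188 − 0.02Q = 97.5 + 0.002Q → Q* = 4113.6364, P* = 105.7273.
At the floor P = 183.8, quantity demanded = (188 − 183.8)/0.02 = 210.
Sellers' marginal cost at Q' = 210: 97.5 + 0.002·210 = 97.92.
ΔQ = 4113.6364 − 210 = 3903.6364; wedge = 183.8 − 97.92 = 85.88.
The triangle = ½ × 3903.6364 × 85.88 = $167622.15 thousand.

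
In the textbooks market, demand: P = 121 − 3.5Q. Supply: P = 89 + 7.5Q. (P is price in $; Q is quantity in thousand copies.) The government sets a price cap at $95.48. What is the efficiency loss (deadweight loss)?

Competitive equilibrium: 121 − 3.5Q = 89 + 7.5Q → Q* = 2.9091, P* = 110.8182.
At the ceiling P = 95.48, quantity supplied = (95.48 − 89)/7.5 = 0.864.
Willingness to pay at Q' = 0.864: 121 − 3.5·0.864 = 117.976.
ΔQ = 2.9091 − 0.864 = 2.0451; wedge = 117.976 − 95.48 = 22.496.
Deadweight loss = ½ × 2.0451 × 22.496 = $23 thousand.

$23 thousand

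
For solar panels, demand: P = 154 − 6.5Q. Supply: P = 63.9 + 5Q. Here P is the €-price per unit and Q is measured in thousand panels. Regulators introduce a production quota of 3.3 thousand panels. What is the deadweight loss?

Competitive equilibrium: 154 − 6.5Q = 63.9 + 5Q → Q* = 7.8348, P* = 103.0739.
At Q = 3.3: demand price = 154 − 6.5·3.3 = 132.55; supply price = 63.9 + 5·3.3 = 80.4.
ΔQ = 7.8348 − 3.3 = 4.5348; wedge = 132.55 − 80.4 = 52.15.
DWL = ½ × 4.5348 × 52.15 = €118.24 thousand.

€118.24 thousand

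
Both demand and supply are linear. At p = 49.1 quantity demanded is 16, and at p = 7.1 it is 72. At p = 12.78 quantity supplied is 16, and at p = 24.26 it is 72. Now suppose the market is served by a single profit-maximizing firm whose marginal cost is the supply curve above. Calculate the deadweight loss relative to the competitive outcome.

269.74

Demand slope = (7.1 − 49.1)/(72 − 16) = −0.75, so p = 61.1 − 0.75q.
Supply slope = (24.26 − 12.78)/(72 − 16) = 0.205, so p = 9.5 + 0.205q.
Competitive equilibrium: 61.1 − 0.75q = 9.5 + 0.205q → q* = 54.0314, p* = 20.5764.
Marginal revenue: MR = 61.1 − 1.5q. Set MR = MC: 61.1 − 1.5q = 9.5 + 0.205q → q_m = 30.2639.
Price p_m = 61.1 − 0.75·30.2639 = 38.4021; MC(q_m) = 9.5 + 0.205·30.2639 = 15.7041.
Competitive q* = 54.0314, so Δq = 23.7675; wedge = 38.4021 − 15.7041 = 22.698.
Welfare loss = ½ × 23.7675 × 22.698 = 269.74.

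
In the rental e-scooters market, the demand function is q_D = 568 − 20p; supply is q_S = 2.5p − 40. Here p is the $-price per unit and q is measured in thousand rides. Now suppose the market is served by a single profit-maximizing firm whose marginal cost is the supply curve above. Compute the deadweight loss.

$1.71 thousand

In inverse form: demand p = 28.4 − 0.05q, supply p = 16 + 0.4q.
Competitive equilibrium: 28.4 − 0.05q = 16 + 0.4q → q* = 27.5556, p* = 27.0222.
Marginal revenue: MR = 28.4 − 0.1q. Set MR = MC: 28.4 − 0.1q = 16 + 0.4q → q_m = 24.8.
Price p_m = 28.4 − 0.05·24.8 = 27.16; MC(q_m) = 16 + 0.4·24.8 = 25.92.
Competitive q* = 27.5556, so Δq = 2.7556; wedge = 27.16 − 25.92 = 1.24.
Deadweight loss = ½ × 2.7556 × 1.24 = $1.71 thousand.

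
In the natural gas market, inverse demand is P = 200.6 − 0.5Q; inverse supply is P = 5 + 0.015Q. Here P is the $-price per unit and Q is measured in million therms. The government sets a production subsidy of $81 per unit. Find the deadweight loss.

$6369.90 million

Competitive equilibrium: 200.6 − 0.5Q = 5 + 0.015Q → Q* = 379.8058, P* = 10.6971.
The subsidy lowers effective supply by 81: P = 0.015Q − 76.
New quantity: 200.6 − 0.5Q = 0.015Q − 76 → Q' = 537.0874.
Overproduction ΔQ = 537.0874 − 379.8058 = 157.2816; wedge = subsidy = 81.
DWL = ½ × 157.2816 × 81 = $6369.90 million.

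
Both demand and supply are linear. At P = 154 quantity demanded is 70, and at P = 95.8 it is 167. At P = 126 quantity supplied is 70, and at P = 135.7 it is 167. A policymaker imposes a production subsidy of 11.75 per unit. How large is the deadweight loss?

98.62

Demand slope = (95.8 − 154)/(167 − 70) = −0.6, so P = 196 − 0.6Q.
Supply slope = (135.7 − 126)/(167 − 70) = 0.1, so P = 119 + 0.1Q.
Competitive equilibrium: 196 − 0.6Q = 119 + 0.1Q → Q* = 110, P* = 130.
The subsidy lowers effective supply by 11.75: P = 107.25 + 0.1Q.
New quantity: 196 − 0.6Q = 107.25 + 0.1Q → Q' = 126.7857.
Overproduction ΔQ = 126.7857 − 110 = 16.7857; wedge = subsidy = 11.75.
The triangle = ½ × 16.7857 × 11.75 = 98.62.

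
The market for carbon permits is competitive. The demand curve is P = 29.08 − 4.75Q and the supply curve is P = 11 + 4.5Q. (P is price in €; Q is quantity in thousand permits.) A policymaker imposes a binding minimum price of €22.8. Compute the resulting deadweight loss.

Competitive equilibrium: 29.08 − 4.75Q = 11 + 4.5Q → Q* = 1.9546, P* = 19.7957.
At the floor P = 22.8, quantity demanded = (29.08 − 22.8)/4.75 = 1.3221.
Sellers' marginal cost at Q' = 1.3221: 11 + 4.5·1.3221 = 16.9495.
ΔQ = 1.9546 − 1.3221 = 0.6325; wedge = 22.8 − 16.9495 = 5.8505.
The triangle = ½ × 0.6325 × 5.8505 = €1.85 thousand.

€1.85 thousand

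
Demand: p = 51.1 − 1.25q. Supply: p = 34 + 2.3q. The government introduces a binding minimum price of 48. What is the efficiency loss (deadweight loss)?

Competitive equilibrium: 51.1 − 1.25q = 34 + 2.3q → q* = 4.8169, p* = 45.0789.
At the floor p = 48, quantity demanded = (51.1 − 48)/1.25 = 2.48.
Sellers' marginal cost at q' = 2.48: 34 + 2.3·2.48 = 39.704.
Δq = 4.8169 − 2.48 = 2.3369; wedge = 48 − 39.704 = 8.296.
DWL = ½ × 2.3369 × 8.296 = 9.69.

9.69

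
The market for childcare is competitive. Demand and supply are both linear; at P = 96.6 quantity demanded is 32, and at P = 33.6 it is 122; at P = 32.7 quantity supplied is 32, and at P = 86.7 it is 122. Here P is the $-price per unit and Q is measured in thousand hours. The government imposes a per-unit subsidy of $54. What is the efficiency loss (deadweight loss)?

Demand slope = (33.6 − 96.6)/(122 − 32) = −0.7, so P = 119 − 0.7Q.
Supply slope = (86.7 − 32.7)/(122 − 32) = 0.6, so P = 13.5 + 0.6Q.
Competitive equilibrium: 119 − 0.7Q = 13.5 + 0.6Q → Q* = 81.1538, P* = 62.1923.
The subsidy lowers effective supply by 54: P = 0.6Q − 40.5.
New quantity: 119 − 0.7Q = 0.6Q − 40.5 → Q' = 122.6923.
Overproduction ΔQ = 122.6923 − 81.1538 = 41.5385; wedge = subsidy = 54.
The triangle = ½ × 41.5385 × 54 = $1121.54 thousand.

$1121.54 thousand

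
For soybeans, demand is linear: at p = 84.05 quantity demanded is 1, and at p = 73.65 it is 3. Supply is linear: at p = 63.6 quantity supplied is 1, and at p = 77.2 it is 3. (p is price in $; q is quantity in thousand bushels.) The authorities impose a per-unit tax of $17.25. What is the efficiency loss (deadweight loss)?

$12.40 thousand

Demand slope = (73.65 − 84.05)/(3 − 1) = −5.2, so p = 89.25 − 5.2q.
Supply slope = (77.2 − 63.6)/(3 − 1) = 6.8, so p = 56.8 + 6.8q.
Competitive equilibrium: 89.25 − 5.2q = 56.8 + 6.8q → q* = 2.7042, p* = 75.1883.
With the tax, the buyer price exceeds the seller price by 17.25: (89.25 − 5.2q) − (56.8 + 6.8q) = 17.25 → q' = 1.2667.
Δq = 2.7042 − 1.2667 = 1.4375; the wedge equals the tax, 17.25.
Welfare loss = ½ × 1.4375 × 17.25 = $12.40 thousand.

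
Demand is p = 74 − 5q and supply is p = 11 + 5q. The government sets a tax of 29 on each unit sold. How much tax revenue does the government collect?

98.60

Competitive equilibrium: 74 − 5q = 11 + 5q → q* = 6.3, p* = 42.5.
With the tax, the buyer price exceeds the seller price by 29: (74 − 5q) − (11 + 5q) = 29 → q' = 3.4.
Tax revenue = 29 × 3.4 = 98.60.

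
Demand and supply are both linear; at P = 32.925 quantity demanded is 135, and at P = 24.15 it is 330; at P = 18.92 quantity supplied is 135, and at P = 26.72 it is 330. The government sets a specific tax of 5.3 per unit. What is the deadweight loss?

165.24

Demand slope = (24.15 − 32.925)/(330 − 135) = −0.045, so P = 39 − 0.045Q.
Supply slope = (26.72 − 18.92)/(330 − 135) = 0.04, so P = 13.52 + 0.04Q.
Competitive equilibrium: 39 − 0.045Q = 13.52 + 0.04Q → Q* = 299.7647, P* = 25.5106.
With the tax, the buyer price exceeds the seller price by 5.3: (39 − 0.045Q) − (13.52 + 0.04Q) = 5.3 → Q' = 237.4118.
ΔQ = 299.7647 − 237.4118 = 62.3529; the wedge equals the tax, 5.3.
Welfare loss = ½ × 62.3529 × 5.3 = 165.24.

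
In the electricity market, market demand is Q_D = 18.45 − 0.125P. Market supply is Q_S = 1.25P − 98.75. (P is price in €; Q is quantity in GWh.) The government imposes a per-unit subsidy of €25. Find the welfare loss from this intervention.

€35.51

In inverse form: demand P = 147.6 − 8Q, supply P = 79 + 0.8Q.
Competitive equilibrium: 147.6 − 8Q = 79 + 0.8Q → Q* = 7.7955, P* = 85.2364.
The subsidy lowers effective supply by 25: P = 54 + 0.8Q.
New quantity: 147.6 − 8Q = 54 + 0.8Q → Q' = 10.6364.
Overproduction ΔQ = 10.6364 − 7.7955 = 2.8409; wedge = subsidy = 25.
Deadweight loss = ½ × 2.8409 × 25 = €35.51.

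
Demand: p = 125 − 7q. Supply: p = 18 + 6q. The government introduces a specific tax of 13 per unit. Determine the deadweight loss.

Competitive equilibrium: 125 − 7q = 18 + 6q → q* = 8.2308, p* = 67.3846.
With the tax, the buyer price exceeds the seller price by 13: (125 − 7q) − (18 + 6q) = 13 → q' = 7.2308.
Δq = 8.2308 − 7.2308 = 1; the wedge equals the tax, 13.
Welfare loss = ½ × 1 × 13 = 6.50.

6.50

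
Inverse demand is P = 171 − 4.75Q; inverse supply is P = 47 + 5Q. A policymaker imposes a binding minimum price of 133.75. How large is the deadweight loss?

115.90

Competitive equilibrium: 171 − 4.75Q = 47 + 5Q → Q* = 12.7179, P* = 110.5897.
At the floor P = 133.75, quantity demanded = (171 − 133.75)/4.75 = 7.8421.
Sellers' marginal cost at Q' = 7.8421: 47 + 5·7.8421 = 86.2105.
ΔQ = 12.7179 − 7.8421 = 4.8758; wedge = 133.75 − 86.2105 = 47.5395.
The triangle = ½ × 4.8758 × 47.5395 = 115.90.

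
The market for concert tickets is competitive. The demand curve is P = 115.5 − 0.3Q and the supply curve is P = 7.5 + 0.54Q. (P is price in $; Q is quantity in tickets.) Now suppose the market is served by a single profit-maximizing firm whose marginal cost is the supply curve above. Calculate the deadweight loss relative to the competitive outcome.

$480.81

Competitive equilibrium: 115.5 − 0.3Q = 7.5 + 0.54Q → Q* = 128.5714, P* = 76.9286.
Marginal revenue: MR = 115.5 − 0.6Q. Set MR = MC: 115.5 − 0.6Q = 7.5 + 0.54Q → Q_m = 94.7368.
Price P_m = 115.5 − 0.3·94.7368 = 87.079; MC(Q_m) = 7.5 + 0.54·94.7368 = 58.6579.
Competitive Q* = 128.5714, so ΔQ = 33.8346; wedge = 87.079 − 58.6579 = 28.4211.
Deadweight loss = ½ × 33.8346 × 28.4211 = $480.81.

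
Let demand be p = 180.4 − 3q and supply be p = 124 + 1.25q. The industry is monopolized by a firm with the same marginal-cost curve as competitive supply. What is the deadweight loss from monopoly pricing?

Competitive equilibrium: 180.4 − 3q = 124 + 1.25q → q* = 13.2706, p* = 140.5882.
Marginal revenue: MR = 180.4 − 6q. Set MR = MC: 180.4 − 6q = 124 + 1.25q → q_m = 7.7793.
Price p_m = 180.4 − 3·7.7793 = 157.0621; MC(q_m) = 124 + 1.25·7.7793 = 133.7241.
Competitive q* = 13.2706, so Δq = 5.4913; wedge = 157.0621 − 133.7241 = 23.338.
The triangle = ½ × 5.4913 × 23.338 = 64.08.

64.08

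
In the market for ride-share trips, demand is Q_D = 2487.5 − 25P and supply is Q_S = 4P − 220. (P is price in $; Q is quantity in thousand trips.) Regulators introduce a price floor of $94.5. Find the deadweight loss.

$117.35 thousand

In inverse form: demand P = 99.5 − 0.04Q, supply P = 55 + 0.25Q.
Competitive equilibrium: 99.5 − 0.04Q = 55 + 0.25Q → Q* = 153.4483, P* = 93.3621.
At the floor P = 94.5, quantity demanded = (99.5 − 94.5)/0.04 = 125.
Sellers' marginal cost at Q' = 125: 55 + 0.25·125 = 86.25.
ΔQ = 153.4483 − 125 = 28.4483; wedge = 94.5 − 86.25 = 8.25.
Welfare loss = ½ × 28.4483 × 8.25 = $117.35 thousand.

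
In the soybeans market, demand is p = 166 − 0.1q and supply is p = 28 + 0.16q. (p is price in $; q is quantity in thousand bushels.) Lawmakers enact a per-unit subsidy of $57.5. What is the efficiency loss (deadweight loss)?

Competitive equilibrium: 166 − 0.1q = 28 + 0.16q → q* = 530.7692, p* = 112.9231.
The subsidy lowers effective supply by 57.5: p = 0.16q − 29.5.
New quantity: 166 − 0.1q = 0.16q − 29.5 → q' = 751.9231.
Overproduction Δq = 751.9231 − 530.7692 = 221.1539; wedge = subsidy = 57.5.
Deadweight loss = ½ × 221.1539 × 57.5 = $6358.17 thousand.

$6358.17 thousand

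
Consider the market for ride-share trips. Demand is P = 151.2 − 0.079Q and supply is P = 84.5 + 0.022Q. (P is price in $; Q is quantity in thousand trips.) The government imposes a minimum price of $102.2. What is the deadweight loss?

$81.38 thousand

Competitive equilibrium: 151.2 − 0.079Q = 84.5 + 0.022Q → Q* = 660.396, P* = 99.0287.
At the floor P = 102.2, quantity demanded = (151.2 − 102.2)/0.079 = 620.2532.
Sellers' marginal cost at Q' = 620.2532: 84.5 + 0.022·620.2532 = 98.1456.
ΔQ = 660.396 − 620.2532 = 40.1428; wedge = 102.2 − 98.1456 = 4.0544.
Welfare loss = ½ × 40.1428 × 4.0544 = $81.38 thousand.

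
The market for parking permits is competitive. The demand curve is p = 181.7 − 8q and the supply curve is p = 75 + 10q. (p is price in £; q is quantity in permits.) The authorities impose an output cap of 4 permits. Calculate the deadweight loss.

£33.45

Competitive equilibrium: 181.7 − 8q = 75 + 10q → q* = 5.9278, p* = 134.2778.
At q = 4: demand price = 181.7 − 8·4 = 149.7; supply price = 75 + 10·4 = 115.
Δq = 5.9278 − 4 = 1.9278; wedge = 149.7 − 115 = 34.7.
Welfare loss = ½ × 1.9278 × 34.7 = £33.45.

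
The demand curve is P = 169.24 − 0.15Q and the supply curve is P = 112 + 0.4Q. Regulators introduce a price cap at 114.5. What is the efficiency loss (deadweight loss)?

2631.55

Competitive equilibrium: 169.24 − 0.15Q = 112 + 0.4Q → Q* = 104.0727, P* = 153.6291.
At the ceiling P = 114.5, quantity supplied = (114.5 − 112)/0.4 = 6.25.
Willingness to pay at Q' = 6.25: 169.24 − 0.15·6.25 = 168.3025.
ΔQ = 104.0727 − 6.25 = 97.8227; wedge = 168.3025 − 114.5 = 53.8025.
DWL = ½ × 97.8227 × 53.8025 = 2631.55.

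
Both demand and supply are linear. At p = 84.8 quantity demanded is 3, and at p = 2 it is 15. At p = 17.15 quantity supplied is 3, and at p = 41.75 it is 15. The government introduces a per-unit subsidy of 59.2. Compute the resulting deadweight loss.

Demand slope = (2 − 84.8)/(15 − 3) = −6.9, so p = 105.5 − 6.9q.
Supply slope = (41.75 − 17.15)/(15 − 3) = 2.05, so p = 11 + 2.05q.
Competitive equilibrium: 105.5 − 6.9q = 11 + 2.05q → q* = 10.5587, p* = 32.6453.
The subsidy lowers effective supply by 59.2: p = 2.05q − 48.2.
New quantity: 105.5 − 6.9q = 2.05q − 48.2 → q' = 17.1732.
Overproduction Δq = 17.1732 − 10.5587 = 6.6145; wedge = subsidy = 59.2.
Welfare loss = ½ × 6.6145 × 59.2 = 195.79.

195.79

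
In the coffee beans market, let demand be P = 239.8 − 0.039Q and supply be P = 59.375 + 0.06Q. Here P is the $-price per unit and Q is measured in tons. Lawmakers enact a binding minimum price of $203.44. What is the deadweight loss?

$39223.67

Competitive equilibrium: 239.8 − 0.039Q = 59.375 + 0.06Q → Q* = 1822.47475, P* = 168.72348.
At the floor P = 203.44, quantity demanded = (239.8 − 203.44)/0.039 = 932.30769.
Sellers' marginal cost at Q' = 932.30769: 59.375 + 0.06·932.30769 = 115.31346.
ΔQ = 1822.47475 − 932.30769 = 890.16706; wedge = 203.44 − 115.31346 = 88.12654.
DWL = ½ × 890.16706 × 88.12654 = $39223.67.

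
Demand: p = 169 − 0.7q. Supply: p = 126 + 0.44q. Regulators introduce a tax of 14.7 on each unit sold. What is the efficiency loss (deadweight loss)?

94.78

Competitive equilibrium: 169 − 0.7q = 126 + 0.44q → q* = 37.7193, p* = 142.5965.
With the tax, the buyer price exceeds the seller price by 14.7: (169 − 0.7q) − (126 + 0.44q) = 14.7 → q' = 24.8246.
Δq = 37.7193 − 24.8246 = 12.8947; the wedge equals the tax, 14.7.
The triangle = ½ × 12.8947 × 14.7 = 94.78.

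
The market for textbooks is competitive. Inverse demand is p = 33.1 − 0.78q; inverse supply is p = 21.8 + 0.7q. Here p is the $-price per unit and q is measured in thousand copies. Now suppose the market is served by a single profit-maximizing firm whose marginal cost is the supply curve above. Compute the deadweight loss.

Competitive equilibrium: 33.1 − 0.78q = 21.8 + 0.7q → q* = 7.6351, p* = 27.1446.
Marginal revenue: MR = 33.1 − 1.56q. Set MR = MC: 33.1 − 1.56q = 21.8 + 0.7q → q_m = 5.
Price p_m = 33.1 − 0.78·5 = 29.2; MC(q_m) = 21.8 + 0.7·5 = 25.3.
Competitive q* = 7.6351, so Δq = 2.6351; wedge = 29.2 − 25.3 = 3.9.
Deadweight loss = ½ × 2.6351 × 3.9 = $5.14 thousand.

$5.14 thousand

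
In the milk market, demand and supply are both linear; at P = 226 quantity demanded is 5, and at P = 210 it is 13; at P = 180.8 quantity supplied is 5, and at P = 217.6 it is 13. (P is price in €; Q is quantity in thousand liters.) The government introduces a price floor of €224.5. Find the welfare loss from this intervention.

Demand slope = (210 − 226)/(13 − 5) = −2, so P = 236 − 2Q.
Supply slope = (217.6 − 180.8)/(13 − 5) = 4.6, so P = 157.8 + 4.6Q.
Competitive equilibrium: 236 − 2Q = 157.8 + 4.6Q → Q* = 11.8485, P* = 212.303.
At the floor P = 224.5, quantity demanded = (236 − 224.5)/2 = 5.75.
Sellers' marginal cost at Q' = 5.75: 157.8 + 4.6·5.75 = 184.25.
ΔQ = 11.8485 − 5.75 = 6.0985; wedge = 224.5 − 184.25 = 40.25.
DWL = ½ × 6.0985 × 40.25 = €122.73 thousand.

€122.73 thousand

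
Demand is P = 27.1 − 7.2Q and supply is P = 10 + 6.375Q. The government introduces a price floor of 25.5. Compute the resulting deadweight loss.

Competitive equilibrium: 27.1 − 7.2Q = 10 + 6.375Q → Q* = 1.2597, P* = 18.0304.
At the floor P = 25.5, quantity demanded = (27.1 − 25.5)/7.2 = 0.2222.
Sellers' marginal cost at Q' = 0.2222: 10 + 6.375·0.2222 = 11.4165.
ΔQ = 1.2597 − 0.2222 = 1.0375; wedge = 25.5 − 11.4165 = 14.0835.
Welfare loss = ½ × 1.0375 × 14.0835 = 7.31.

7.31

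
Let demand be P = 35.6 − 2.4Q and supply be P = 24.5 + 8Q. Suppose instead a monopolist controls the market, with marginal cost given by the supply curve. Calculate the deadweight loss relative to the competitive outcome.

0.21

Competitive equilibrium: 35.6 − 2.4Q = 24.5 + 8Q → Q* = 1.0673, P* = 33.0385.
Marginal revenue: MR = 35.6 − 4.8Q. Set MR = MC: 35.6 − 4.8Q = 24.5 + 8Q → Q_m = 0.8672.
Price P_m = 35.6 − 2.4·0.8672 = 33.5187; MC(Q_m) = 24.5 + 8·0.8672 = 31.4376.
Competitive Q* = 1.0673, so ΔQ = 0.2001; wedge = 33.5187 − 31.4376 = 2.0811.
The triangle = ½ × 0.2001 × 2.0811 = 0.21.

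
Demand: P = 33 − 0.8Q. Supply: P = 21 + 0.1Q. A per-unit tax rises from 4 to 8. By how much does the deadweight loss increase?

26.67

Competitive equilibrium: 33 − 0.8Q = 21 + 0.1Q → Q* = 13.3333, P* = 22.3333.
For a per-unit tax t: ΔQ = t/0.9, so DWL = ½·t·(t/0.9) = t²/1.8.
At t = 4: DWL = 8.889. At t = 8: DWL = 35.556.
Increase = 35.556 − 8.889 = 26.67.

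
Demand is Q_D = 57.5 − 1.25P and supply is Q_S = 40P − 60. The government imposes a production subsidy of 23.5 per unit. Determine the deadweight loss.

334.70

In inverse form: demand P = 46 − 0.8Q, supply P = 1.5 + 0.025Q.
Competitive equilibrium: 46 − 0.8Q = 1.5 + 0.025Q → Q* = 53.9394, P* = 2.8485.
The subsidy lowers effective supply by 23.5: P = 0.025Q − 22.
New quantity: 46 − 0.8Q = 0.025Q − 22 → Q' = 82.4242.
Overproduction ΔQ = 82.4242 − 53.9394 = 28.4848; wedge = subsidy = 23.5.
Deadweight loss = ½ × 28.4848 × 23.5 = 334.70.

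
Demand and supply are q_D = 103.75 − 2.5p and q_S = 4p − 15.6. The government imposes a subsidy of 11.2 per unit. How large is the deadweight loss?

In inverse form: demand p = 41.5 − 0.4q, supply p = 3.9 + 0.25q.
Competitive equilibrium: 41.5 − 0.4q = 3.9 + 0.25q → q* = 57.8462, p* = 18.3615.
The subsidy lowers effective supply by 11.2: p = 0.25q − 7.3.
New quantity: 41.5 − 0.4q = 0.25q − 7.3 → q' = 75.0769.
Overproduction Δq = 75.0769 − 57.8462 = 17.2307; wedge = subsidy = 11.2.
DWL = ½ × 17.2307 × 11.2 = 96.49.

96.49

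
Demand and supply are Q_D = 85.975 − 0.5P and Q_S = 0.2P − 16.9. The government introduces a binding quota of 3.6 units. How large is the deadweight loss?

276.79

In inverse form: demand P = 171.95 − 2Q, supply P = 84.5 + 5Q.
Competitive equilibrium: 171.95 − 2Q = 84.5 + 5Q → Q* = 12.4929, P* = 146.9643.
At Q = 3.6: demand price = 171.95 − 2·3.6 = 164.75; supply price = 84.5 + 5·3.6 = 102.5.
ΔQ = 12.4929 − 3.6 = 8.8929; wedge = 164.75 − 102.5 = 62.25.
Welfare loss = ½ × 8.8929 × 62.25 = 276.79.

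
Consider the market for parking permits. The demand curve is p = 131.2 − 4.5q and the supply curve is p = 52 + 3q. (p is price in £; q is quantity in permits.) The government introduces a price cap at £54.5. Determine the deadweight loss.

Competitive equilibrium: 131.2 − 4.5q = 52 + 3q → q* = 10.56, p* = 83.68.
At the ceiling p = 54.5, quantity supplied = (54.5 − 52)/3 = 0.8333.
Willingness to pay at q' = 0.8333: 131.2 − 4.5·0.8333 = 127.4502.
Δq = 10.56 − 0.8333 = 9.7267; wedge = 127.4502 − 54.5 = 72.9502.
Deadweight loss = ½ × 9.7267 × 72.9502 = £354.78.

£354.78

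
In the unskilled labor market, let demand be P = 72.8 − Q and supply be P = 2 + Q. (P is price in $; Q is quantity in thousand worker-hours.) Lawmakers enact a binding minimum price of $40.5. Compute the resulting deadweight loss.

Competitive equilibrium: 72.8 − Q = 2 + Q → Q* = 35.4, P* = 37.4.
At the floor P = 40.5, quantity demanded = (72.8 − 40.5)/1 = 32.3.
Sellers' marginal cost at Q' = 32.3: 2 + 1·32.3 = 34.3.
ΔQ = 35.4 − 32.3 = 3.1; wedge = 40.5 − 34.3 = 6.2.
The triangle = ½ × 3.1 × 6.2 = $9.61 thousand.

$9.61 thousand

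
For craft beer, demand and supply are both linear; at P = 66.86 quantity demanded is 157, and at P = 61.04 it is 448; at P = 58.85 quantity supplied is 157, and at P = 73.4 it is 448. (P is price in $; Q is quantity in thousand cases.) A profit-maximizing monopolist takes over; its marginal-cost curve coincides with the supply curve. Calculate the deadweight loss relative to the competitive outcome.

Demand slope = (61.04 − 66.86)/(448 − 157) = −0.02, so P = 70 − 0.02Q.
Supply slope = (73.4 − 58.85)/(448 − 157) = 0.05, so P = 51 + 0.05Q.
Competitive equilibrium: 70 − 0.02Q = 51 + 0.05Q → Q* = 271.4286, P* = 64.5714.
Marginal revenue: MR = 70 − 0.04Q. Set MR = MC: 70 − 0.04Q = 51 + 0.05Q → Q_m = 211.1111.
Price P_m = 70 − 0.02·211.1111 = 65.7778; MC(Q_m) = 51 + 0.05·211.1111 = 61.5556.
Competitive Q* = 271.4286, so ΔQ = 60.3175; wedge = 65.7778 − 61.5556 = 4.2222.
Welfare loss = ½ × 60.3175 × 4.2222 = $127.34 thousand.

$127.34 thousand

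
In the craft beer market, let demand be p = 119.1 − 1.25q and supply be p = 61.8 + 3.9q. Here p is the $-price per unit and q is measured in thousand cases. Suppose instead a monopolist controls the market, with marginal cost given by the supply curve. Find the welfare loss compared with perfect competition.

Competitive equilibrium: 119.1 − 1.25q = 61.8 + 3.9q → q* = 11.1262, p* = 105.1922.
Marginal revenue: MR = 119.1 − 2.5q. Set MR = MC: 119.1 − 2.5q = 61.8 + 3.9q → q_m = 8.9531.
Price p_m = 119.1 − 1.25·8.9531 = 107.9086; MC(q_m) = 61.8 + 3.9·8.9531 = 96.7171.
Competitive q* = 11.1262, so Δq = 2.1731; wedge = 107.9086 − 96.7171 = 11.1915.
The triangle = ½ × 2.1731 × 11.1915 = $12.16 thousand.

$12.16 thousand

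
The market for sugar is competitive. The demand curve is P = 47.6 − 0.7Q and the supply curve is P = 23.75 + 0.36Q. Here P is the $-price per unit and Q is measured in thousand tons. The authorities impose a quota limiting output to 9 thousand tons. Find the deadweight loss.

Competitive equilibrium: 47.6 − 0.7Q = 23.75 + 0.36Q → Q* = 22.5, P* = 31.85.
At Q = 9: demand price = 47.6 − 0.7·9 = 41.3; supply price = 23.75 + 0.36·9 = 26.99.
ΔQ = 22.5 − 9 = 13.5; wedge = 41.3 − 26.99 = 14.31.
DWL = ½ × 13.5 × 14.31 = $96.59 thousand.

$96.59 thousand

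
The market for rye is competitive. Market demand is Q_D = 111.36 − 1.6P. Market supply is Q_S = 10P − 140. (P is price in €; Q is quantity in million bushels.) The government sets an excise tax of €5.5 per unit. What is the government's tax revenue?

In inverse form: demand P = 69.6 − 0.625Q, supply P = 14 + 0.1Q.
Competitive equilibrium: 69.6 − 0.625Q = 14 + 0.1Q → Q* = 76.6897, P* = 21.669.
With the tax, the buyer price exceeds the seller price by 5.5: (69.6 − 0.625Q) − (14 + 0.1Q) = 5.5 → Q' = 69.1034.
Tax revenue = 5.5 × 69.1034 = €380.07 million.

€380.07 million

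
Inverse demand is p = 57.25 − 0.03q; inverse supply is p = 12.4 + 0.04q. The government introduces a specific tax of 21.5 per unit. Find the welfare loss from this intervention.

3301.79

Competitive equilibrium: 57.25 − 0.03q = 12.4 + 0.04q → q* = 640.7143, p* = 38.0286.
With the tax, the buyer price exceeds the seller price by 21.5: (57.25 − 0.03q) − (12.4 + 0.04q) = 21.5 → q' = 333.5714.
Δq = 640.7143 − 333.5714 = 307.1429; the wedge equals the tax, 21.5.
Deadweight loss = ½ × 307.1429 × 21.5 = 3301.79.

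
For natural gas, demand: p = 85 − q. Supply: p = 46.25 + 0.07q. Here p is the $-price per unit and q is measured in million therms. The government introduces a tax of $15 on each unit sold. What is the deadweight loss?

$105.14 million

Competitive equilibrium: 85 − q = 46.25 + 0.07q → q* = 36.215, p* = 48.785.
With the tax, the buyer price exceeds the seller price by 15: (85 − q) − (46.25 + 0.07q) = 15 → q' = 22.1963.
Δq = 36.215 − 22.1963 = 14.0187; the wedge equals the tax, 15.
DWL = ½ × 14.0187 × 15 = $105.14 million.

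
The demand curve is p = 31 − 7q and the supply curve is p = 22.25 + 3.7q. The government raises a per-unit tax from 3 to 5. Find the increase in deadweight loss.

0.75

Competitive equilibrium: 31 − 7q = 22.25 + 3.7q → q* = 0.8178, p* = 25.2757.
For a per-unit tax t: Δq = t/10.7, so DWL = ½·t·(t/10.7) = t²/21.4.
At t = 3: DWL = 0.421. At t = 5: DWL = 1.168.
Increase = 1.168 − 0.421 = 0.75.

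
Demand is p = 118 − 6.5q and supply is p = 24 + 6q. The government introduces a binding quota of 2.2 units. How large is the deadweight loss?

Competitive equilibrium: 118 − 6.5q = 24 + 6q → q* = 7.52, p* = 69.12.
At q = 2.2: demand price = 118 − 6.5·2.2 = 103.7; supply price = 24 + 6·2.2 = 37.2.
Δq = 7.52 − 2.2 = 5.32; wedge = 103.7 − 37.2 = 66.5.
The triangle = ½ × 5.32 × 66.5 = 176.89.

176.89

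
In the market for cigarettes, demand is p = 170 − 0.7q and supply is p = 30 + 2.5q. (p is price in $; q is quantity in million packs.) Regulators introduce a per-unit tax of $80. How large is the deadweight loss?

Competitive equilibrium: 170 − 0.7q = 30 + 2.5q → q* = 43.75, p* = 139.375.
With the tax, the buyer price exceeds the seller price by 80: (170 − 0.7q) − (30 + 2.5q) = 80 → q' = 18.75.
Δq = 43.75 − 18.75 = 25; the wedge equals the tax, 80.
The triangle = ½ × 25 × 80 = $1000 million.

$1000 million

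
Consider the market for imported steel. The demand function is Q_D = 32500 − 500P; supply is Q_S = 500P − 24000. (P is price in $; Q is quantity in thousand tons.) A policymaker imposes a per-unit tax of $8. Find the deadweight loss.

$8000 thousand

In inverse form: demand P = 65 − 0.002Q, supply P = 48 + 0.002Q.
Competitive equilibrium: 65 − 0.002Q = 48 + 0.002Q → Q* = 4250, P* = 56.5.
With the tax, the buyer price exceeds the seller price by 8: (65 − 0.002Q) − (48 + 0.002Q) = 8 → Q' = 2250.
ΔQ = 4250 − 2250 = 2000; the wedge equals the tax, 8.
Deadweight loss = ½ × 2000 × 8 = $8000 thousand.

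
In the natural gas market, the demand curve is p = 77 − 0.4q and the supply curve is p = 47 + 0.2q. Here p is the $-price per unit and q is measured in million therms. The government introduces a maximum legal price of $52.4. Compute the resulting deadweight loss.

Competitive equilibrium: 77 − 0.4q = 47 + 0.2q → q* = 50, p* = 57.
At the ceiling p = 52.4, quantity supplied = (52.4 − 47)/0.2 = 27.
Willingness to pay at q' = 27: 77 − 0.4·27 = 66.2.
Δq = 50 − 27 = 23; wedge = 66.2 − 52.4 = 13.8.
Deadweight loss = ½ × 23 × 13.8 = $158.70 million.

$158.70 million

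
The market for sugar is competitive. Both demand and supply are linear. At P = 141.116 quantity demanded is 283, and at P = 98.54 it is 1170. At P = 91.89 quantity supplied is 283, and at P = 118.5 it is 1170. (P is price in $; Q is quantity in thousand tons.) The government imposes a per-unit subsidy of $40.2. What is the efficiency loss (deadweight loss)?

Demand slope = (98.54 − 141.116)/(1170 − 283) = −0.048, so P = 154.7 − 0.048Q.
Supply slope = (118.5 − 91.89)/(1170 − 283) = 0.03, so P = 83.4 + 0.03Q.
Competitive equilibrium: 154.7 − 0.048Q = 83.4 + 0.03Q → Q* = 914.1026, P* = 110.8231.
The subsidy lowers effective supply by 40.2: P = 43.2 + 0.03Q.
New quantity: 154.7 − 0.048Q = 43.2 + 0.03Q → Q' = 1429.4872.
Overproduction ΔQ = 1429.4872 − 914.1026 = 515.3846; wedge = subsidy = 40.2.
DWL = ½ × 515.3846 × 40.2 = $10359.23 thousand.

$10359.23 thousand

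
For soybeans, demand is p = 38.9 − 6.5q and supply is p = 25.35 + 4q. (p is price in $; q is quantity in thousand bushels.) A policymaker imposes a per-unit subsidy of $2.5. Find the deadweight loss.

Competitive equilibrium: 38.9 − 6.5q = 25.35 + 4q → q* = 1.2905, p* = 30.5119.
The subsidy lowers effective supply by 2.5: p = 22.85 + 4q.
New quantity: 38.9 − 6.5q = 22.85 + 4q → q' = 1.5286.
Overproduction Δq = 1.5286 − 1.2905 = 0.2381; wedge = subsidy = 2.5.
The triangle = ½ × 0.2381 × 2.5 = $0.30 thousand.

$0.30 thousand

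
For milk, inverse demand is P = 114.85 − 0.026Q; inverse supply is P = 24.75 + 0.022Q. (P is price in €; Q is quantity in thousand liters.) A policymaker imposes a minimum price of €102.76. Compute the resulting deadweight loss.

€47855.50 thousand

Competitive equilibrium: 114.85 − 0.026Q = 24.75 + 0.022Q → Q* = 1877.0833, P* = 66.0458.
At the floor P = 102.76, quantity demanded = (114.85 − 102.76)/0.026 = 465.
Sellers' marginal cost at Q' = 465: 24.75 + 0.022·465 = 34.98.
ΔQ = 1877.0833 − 465 = 1412.0833; wedge = 102.76 − 34.98 = 67.78.
The triangle = ½ × 1412.0833 × 67.78 = €47855.50 thousand.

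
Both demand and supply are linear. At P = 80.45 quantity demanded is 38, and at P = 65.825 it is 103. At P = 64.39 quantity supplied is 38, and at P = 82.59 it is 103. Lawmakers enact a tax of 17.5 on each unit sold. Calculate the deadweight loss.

Demand slope = (65.825 − 80.45)/(103 − 38) = −0.225, so P = 89 − 0.225Q.
Supply slope = (82.59 − 64.39)/(103 − 38) = 0.28, so P = 53.75 + 0.28Q.
Competitive equilibrium: 89 − 0.225Q = 53.75 + 0.28Q → Q* = 69.802, P* = 73.2946.
With the tax, the buyer price exceeds the seller price by 17.5: (89 − 0.225Q) − (53.75 + 0.28Q) = 17.5 → Q' = 35.1485.
ΔQ = 69.802 − 35.1485 = 34.6535; the wedge equals the tax, 17.5.
Welfare loss = ½ × 34.6535 × 17.5 = 303.22.

303.22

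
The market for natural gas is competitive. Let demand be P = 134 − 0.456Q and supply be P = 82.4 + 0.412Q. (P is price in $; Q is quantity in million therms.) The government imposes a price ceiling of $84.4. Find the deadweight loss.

Competitive equilibrium: 134 − 0.456Q = 82.4 + 0.412Q → Q* = 59.447, P* = 106.8922.
At the ceiling P = 84.4, quantity supplied = (84.4 − 82.4)/0.412 = 4.8544.
Willingness to pay at Q' = 4.8544: 134 − 0.456·4.8544 = 131.7864.
ΔQ = 59.447 − 4.8544 = 54.5926; wedge = 131.7864 − 84.4 = 47.3864.
Deadweight loss = ½ × 54.5926 × 47.3864 = $1293.47 million.

$1293.47 million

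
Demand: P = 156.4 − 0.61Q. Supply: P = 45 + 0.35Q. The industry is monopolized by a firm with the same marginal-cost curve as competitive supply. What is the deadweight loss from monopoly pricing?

Competitive equilibrium: 156.4 − 0.61Q = 45 + 0.35Q → Q* = 116.0417, P* = 85.6146.
Marginal revenue: MR = 156.4 − 1.22Q. Set MR = MC: 156.4 − 1.22Q = 45 + 0.35Q → Q_m = 70.9554.
Price P_m = 156.4 − 0.61·70.9554 = 113.1172; MC(Q_m) = 45 + 0.35·70.9554 = 69.8344.
Competitive Q* = 116.0417, so ΔQ = 45.0863; wedge = 113.1172 − 69.8344 = 43.2828.
DWL = ½ × 45.0863 × 43.2828 = 975.73.

975.73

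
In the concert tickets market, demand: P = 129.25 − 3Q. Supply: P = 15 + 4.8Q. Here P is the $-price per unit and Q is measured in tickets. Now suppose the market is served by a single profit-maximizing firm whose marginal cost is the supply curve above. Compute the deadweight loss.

$64.56

Competitive equilibrium: 129.25 − 3Q = 15 + 4.8Q → Q* = 14.6474, P* = 85.3077.
Marginal revenue: MR = 129.25 − 6Q. Set MR = MC: 129.25 − 6Q = 15 + 4.8Q → Q_m = 10.5787.
Price P_m = 129.25 − 3·10.5787 = 97.5139; MC(Q_m) = 15 + 4.8·10.5787 = 65.7778.
Competitive Q* = 14.6474, so ΔQ = 4.0687; wedge = 97.5139 − 65.7778 = 31.7361.
DWL = ½ × 4.0687 × 31.7361 = $64.56.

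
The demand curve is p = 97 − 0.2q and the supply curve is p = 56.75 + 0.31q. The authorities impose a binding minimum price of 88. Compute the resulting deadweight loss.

Competitive equilibrium: 97 − 0.2q = 56.75 + 0.31q → q* = 78.9216, p* = 81.2157.
At the floor p = 88, quantity demanded = (97 − 88)/0.2 = 45.
Sellers' marginal cost at q' = 45: 56.75 + 0.31·45 = 70.7.
Δq = 78.9216 − 45 = 33.9216; wedge = 88 − 70.7 = 17.3.
DWL = ½ × 33.9216 × 17.3 = 293.42.

293.42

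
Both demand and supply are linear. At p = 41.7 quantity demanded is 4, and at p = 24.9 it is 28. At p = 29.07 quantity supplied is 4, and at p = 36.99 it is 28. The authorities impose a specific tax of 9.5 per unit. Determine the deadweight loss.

Demand slope = (24.9 − 41.7)/(28 − 4) = −0.7, so p = 44.5 − 0.7q.
Supply slope = (36.99 − 29.07)/(28 − 4) = 0.33, so p = 27.75 + 0.33q.
Competitive equilibrium: 44.5 − 0.7q = 27.75 + 0.33q → q* = 16.2621, p* = 33.1165.
With the tax, the buyer price exceeds the seller price by 9.5: (44.5 − 0.7q) − (27.75 + 0.33q) = 9.5 → q' = 7.0388.
Δq = 16.2621 − 7.0388 = 9.2233; the wedge equals the tax, 9.5.
DWL = ½ × 9.2233 × 9.5 = 43.81.

43.81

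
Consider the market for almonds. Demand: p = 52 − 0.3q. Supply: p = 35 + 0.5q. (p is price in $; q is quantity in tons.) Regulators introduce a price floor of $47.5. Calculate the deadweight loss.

$15.625

Competitive equilibrium: 52 − 0.3q = 35 + 0.5q → q* = 21.25, p* = 45.625.
At the floor p = 47.5, quantity demanded = (52 − 47.5)/0.3 = 15.
Sellers' marginal cost at q' = 15: 35 + 0.5·15 = 42.5.
Δq = 21.25 − 15 = 6.25; wedge = 47.5 − 42.5 = 5.
Welfare loss = ½ × 6.25 × 5 = $15.625.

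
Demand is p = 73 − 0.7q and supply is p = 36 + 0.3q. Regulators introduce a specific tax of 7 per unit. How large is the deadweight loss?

Competitive equilibrium: 73 − 0.7q = 36 + 0.3q → q* = 37, p* = 47.1.
With the tax, the buyer price exceeds the seller price by 7: (73 − 0.7q) − (36 + 0.3q) = 7 → q' = 30.
Δq = 37 − 30 = 7; the wedge equals the tax, 7.
Welfare loss = ½ × 7 × 7 = 24.50.

24.50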